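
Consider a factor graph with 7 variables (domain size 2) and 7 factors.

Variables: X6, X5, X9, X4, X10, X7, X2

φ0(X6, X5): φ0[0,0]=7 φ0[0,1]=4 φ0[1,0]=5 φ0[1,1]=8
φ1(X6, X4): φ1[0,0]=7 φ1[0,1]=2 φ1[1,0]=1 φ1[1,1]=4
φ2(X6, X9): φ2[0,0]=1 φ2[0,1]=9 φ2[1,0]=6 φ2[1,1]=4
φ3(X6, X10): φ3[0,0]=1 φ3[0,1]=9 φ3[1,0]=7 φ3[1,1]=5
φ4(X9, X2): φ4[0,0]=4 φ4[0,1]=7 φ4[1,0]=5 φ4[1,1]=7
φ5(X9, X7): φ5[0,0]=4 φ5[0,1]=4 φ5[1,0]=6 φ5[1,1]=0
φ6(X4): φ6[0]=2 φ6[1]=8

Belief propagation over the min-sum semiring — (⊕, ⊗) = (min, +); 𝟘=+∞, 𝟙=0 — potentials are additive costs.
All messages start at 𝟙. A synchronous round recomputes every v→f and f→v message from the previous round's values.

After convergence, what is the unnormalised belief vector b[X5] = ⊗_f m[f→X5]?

b[X5] = [22, 23]

init: all messages = 𝟙 over 2 values
r1 m[φ0→X6] = [4, 5]
r1 m[φ0→X5] = [5, 4]
r1 m[φ1→X6] = [2, 1]
r1 m[φ1→X4] = [1, 2]
r1 m[φ2→X6] = [1, 4]
r1 m[φ2→X9] = [1, 4]
r1 m[φ3→X6] = [1, 5]
r1 m[φ3→X10] = [1, 5]
r1 m[φ4→X9] = [4, 5]
r1 m[φ4→X2] = [4, 7]
r1 m[φ5→X9] = [4, 0]
r1 m[φ5→X7] = [4, 0]
r1 m[φ6→X4] = [2, 8]
r1 m[X6→φ0] = [0, 0]
r1 m[X6→φ1] = [0, 0]
r1 m[X6→φ2] = [0, 0]
r1 m[X6→φ3] = [0, 0]
r1 m[X5→φ0] = [0, 0]
r1 m[X9→φ2] = [0, 0]
r1 m[X9→φ4] = [0, 0]
r1 m[X9→φ5] = [0, 0]
r1 m[X4→φ1] = [0, 0]
r1 m[X4→φ6] = [0, 0]
r1 m[X10→φ3] = [0, 0]
r1 m[X7→φ5] = [0, 0]
r1 m[X2→φ4] = [0, 0]
r2 m[φ0→X6] = [4, 5]
r2 m[φ0→X5] = [5, 4]
r2 m[φ1→X6] = [2, 1]
r2 m[φ1→X4] = [1, 2]
r2 m[φ2→X6] = [1, 4]
r2 m[φ2→X9] = [1, 4]
r2 m[φ3→X6] = [1, 5]
r2 m[φ3→X10] = [1, 5]
r2 m[φ4→X9] = [4, 5]
r2 m[φ4→X2] = [4, 7]
r2 m[φ5→X9] = [4, 0]
r2 m[φ5→X7] = [4, 0]
r2 m[φ6→X4] = [2, 8]
r2 m[X6→φ0] = [4, 10]
r2 m[X6→φ1] = [6, 14]
r2 m[X6→φ2] = [7, 11]
r2 m[X6→φ3] = [7, 10]
r2 m[X5→φ0] = [0, 0]
r2 m[X9→φ2] = [8, 5]
r2 m[X9→φ4] = [5, 4]
r2 m[X9→φ5] = [5, 9]
r2 m[X4→φ1] = [2, 8]
r2 m[X4→φ6] = [1, 2]
r2 m[X10→φ3] = [0, 0]
r2 m[X7→φ5] = [0, 0]
r2 m[X2→φ4] = [0, 0]
r3 m[φ0→X6] = [4, 5]
r3 m[φ0→X5] = [11, 8]
r3 m[φ1→X6] = [9, 3]
r3 m[φ1→X4] = [13, 8]
r3 m[φ2→X6] = [9, 9]
r3 m[φ2→X9] = [8, 15]
r3 m[φ3→X6] = [1, 5]
r3 m[φ3→X10] = [8, 15]
r3 m[φ4→X9] = [4, 5]
r3 m[φ4→X2] = [9, 11]
r3 m[φ5→X9] = [4, 0]
r3 m[φ5→X7] = [9, 9]
r3 m[φ6→X4] = [2, 8]
r3 m[X6→φ0] = [4, 10]
r3 m[X6→φ1] = [6, 14]
r3 m[X6→φ2] = [7, 11]
r3 m[X6→φ3] = [7, 10]
r3 m[X5→φ0] = [0, 0]
r3 m[X9→φ2] = [8, 5]
r3 m[X9→φ4] = [5, 4]
r3 m[X9→φ5] = [5, 9]
r3 m[X4→φ1] = [2, 8]
r3 m[X4→φ6] = [1, 2]
r3 m[X10→φ3] = [0, 0]
r3 m[X7→φ5] = [0, 0]
r3 m[X2→φ4] = [0, 0]
r4 m[φ0→X6] = [4, 5]
r4 m[φ0→X5] = [11, 8]
r4 m[φ1→X6] = [9, 3]
r4 m[φ1→X4] = [13, 8]
r4 m[φ2→X6] = [9, 9]
r4 m[φ2→X9] = [8, 15]
r4 m[φ3→X6] = [1, 5]
r4 m[φ3→X10] = [8, 15]
r4 m[φ4→X9] = [4, 5]
r4 m[φ4→X2] = [9, 11]
r4 m[φ5→X9] = [4, 0]
r4 m[φ5→X7] = [9, 9]
r4 m[φ6→X4] = [2, 8]
r4 m[X6→φ0] = [19, 17]
r4 m[X6→φ1] = [14, 19]
r4 m[X6→φ2] = [14, 13]
r4 m[X6→φ3] = [22, 17]
r4 m[X5→φ0] = [0, 0]
r4 m[X9→φ2] = [8, 5]
r4 m[X9→φ4] = [12, 15]
r4 m[X9→φ5] = [12, 20]
r4 m[X4→φ1] = [2, 8]
r4 m[X4→φ6] = [13, 8]
r4 m[X10→φ3] = [0, 0]
r4 m[X7→φ5] = [0, 0]
r4 m[X2→φ4] = [0, 0]
r5 m[φ0→X6] = [4, 5]
r5 m[φ0→X5] = [22, 23]
r5 m[φ1→X6] = [9, 3]
r5 m[φ1→X4] = [20, 16]
r5 m[φ2→X6] = [9, 9]
r5 m[φ2→X9] = [15, 17]
r5 m[φ3→X6] = [1, 5]
r5 m[φ3→X10] = [23, 22]
r5 m[φ4→X9] = [4, 5]
r5 m[φ4→X2] = [16, 19]
r5 m[φ5→X9] = [4, 0]
r5 m[φ5→X7] = [16, 16]
r5 m[φ6→X4] = [2, 8]
r5 m[X6→φ0] = [19, 17]
r5 m[X6→φ1] = [14, 19]
r5 m[X6→φ2] = [14, 13]
r5 m[X6→φ3] = [22, 17]
r5 m[X5→φ0] = [0, 0]
r5 m[X9→φ2] = [8, 5]
r5 m[X9→φ4] = [12, 15]
r5 m[X9→φ5] = [12, 20]
r5 m[X4→φ1] = [2, 8]
r5 m[X4→φ6] = [13, 8]
r5 m[X10→φ3] = [0, 0]
r5 m[X7→φ5] = [0, 0]
r5 m[X2→φ4] = [0, 0]
r6 m[φ0→X6] = [4, 5]
r6 m[φ0→X5] = [22, 23]
r6 m[φ1→X6] = [9, 3]
r6 m[φ1→X4] = [20, 16]
r6 m[φ2→X6] = [9, 9]
r6 m[φ2→X9] = [15, 17]
r6 m[φ3→X6] = [1, 5]
r6 m[φ3→X10] = [23, 22]
r6 m[φ4→X9] = [4, 5]
r6 m[φ4→X2] = [16, 19]
r6 m[φ5→X9] = [4, 0]
r6 m[φ5→X7] = [16, 16]
r6 m[φ6→X4] = [2, 8]
r6 m[X6→φ0] = [19, 17]
r6 m[X6→φ1] = [14, 19]
r6 m[X6→φ2] = [14, 13]
r6 m[X6→φ3] = [22, 17]
r6 m[X5→φ0] = [0, 0]
r6 m[X9→φ2] = [8, 5]
r6 m[X9→φ4] = [19, 17]
r6 m[X9→φ5] = [19, 22]
r6 m[X4→φ1] = [2, 8]
r6 m[X4→φ6] = [20, 16]
r6 m[X10→φ3] = [0, 0]
r6 m[X7→φ5] = [0, 0]
r6 m[X2→φ4] = [0, 0]
r7 m[φ0→X6] = [4, 5]
r7 m[φ0→X5] = [22, 23]
r7 m[φ1→X6] = [9, 3]
r7 m[φ1→X4] = [20, 16]
r7 m[φ2→X6] = [9, 9]
r7 m[φ2→X9] = [15, 17]
r7 m[φ3→X6] = [1, 5]
r7 m[φ3→X10] = [23, 22]
r7 m[φ4→X9] = [4, 5]
r7 m[φ4→X2] = [22, 24]
r7 m[φ5→X9] = [4, 0]
r7 m[φ5→X7] = [23, 22]
r7 m[φ6→X4] = [2, 8]
r7 m[X6→φ0] = [19, 17]
r7 m[X6→φ1] = [14, 19]
r7 m[X6→φ2] = [14, 13]
r7 m[X6→φ3] = [22, 17]
r7 m[X5→φ0] = [0, 0]
r7 m[X9→φ2] = [8, 5]
r7 m[X9→φ4] = [19, 17]
r7 m[X9→φ5] = [19, 22]
r7 m[X4→φ1] = [2, 8]
r7 m[X4→φ6] = [20, 16]
r7 m[X10→φ3] = [0, 0]
r7 m[X7→φ5] = [0, 0]
r7 m[X2→φ4] = [0, 0]
r8 m[φ0→X6] = [4, 5]
r8 m[φ0→X5] = [22, 23]
r8 m[φ1→X6] = [9, 3]
r8 m[φ1→X4] = [20, 16]
r8 m[φ2→X6] = [9, 9]
r8 m[φ2→X9] = [15, 17]
r8 m[φ3→X6] = [1, 5]
r8 m[φ3→X10] = [23, 22]
r8 m[φ4→X9] = [4, 5]
r8 m[φ4→X2] = [22, 24]
r8 m[φ5→X9] = [4, 0]
r8 m[φ5→X7] = [23, 22]
r8 m[φ6→X4] = [2, 8]
r8 m[X6→φ0] = [19, 17]
r8 m[X6→φ1] = [14, 19]
r8 m[X6→φ2] = [14, 13]
r8 m[X6→φ3] = [22, 17]
r8 m[X5→φ0] = [0, 0]
r8 m[X9→φ2] = [8, 5]
r8 m[X9→φ4] = [19, 17]
r8 m[X9→φ5] = [19, 22]
r8 m[X4→φ1] = [2, 8]
r8 m[X4→φ6] = [20, 16]
r8 m[X10→φ3] = [0, 0]
r8 m[X7→φ5] = [0, 0]
r8 m[X2→φ4] = [0, 0]
fixed point reached at round 8
b[X5] = ⊗ incoming = [22, 23]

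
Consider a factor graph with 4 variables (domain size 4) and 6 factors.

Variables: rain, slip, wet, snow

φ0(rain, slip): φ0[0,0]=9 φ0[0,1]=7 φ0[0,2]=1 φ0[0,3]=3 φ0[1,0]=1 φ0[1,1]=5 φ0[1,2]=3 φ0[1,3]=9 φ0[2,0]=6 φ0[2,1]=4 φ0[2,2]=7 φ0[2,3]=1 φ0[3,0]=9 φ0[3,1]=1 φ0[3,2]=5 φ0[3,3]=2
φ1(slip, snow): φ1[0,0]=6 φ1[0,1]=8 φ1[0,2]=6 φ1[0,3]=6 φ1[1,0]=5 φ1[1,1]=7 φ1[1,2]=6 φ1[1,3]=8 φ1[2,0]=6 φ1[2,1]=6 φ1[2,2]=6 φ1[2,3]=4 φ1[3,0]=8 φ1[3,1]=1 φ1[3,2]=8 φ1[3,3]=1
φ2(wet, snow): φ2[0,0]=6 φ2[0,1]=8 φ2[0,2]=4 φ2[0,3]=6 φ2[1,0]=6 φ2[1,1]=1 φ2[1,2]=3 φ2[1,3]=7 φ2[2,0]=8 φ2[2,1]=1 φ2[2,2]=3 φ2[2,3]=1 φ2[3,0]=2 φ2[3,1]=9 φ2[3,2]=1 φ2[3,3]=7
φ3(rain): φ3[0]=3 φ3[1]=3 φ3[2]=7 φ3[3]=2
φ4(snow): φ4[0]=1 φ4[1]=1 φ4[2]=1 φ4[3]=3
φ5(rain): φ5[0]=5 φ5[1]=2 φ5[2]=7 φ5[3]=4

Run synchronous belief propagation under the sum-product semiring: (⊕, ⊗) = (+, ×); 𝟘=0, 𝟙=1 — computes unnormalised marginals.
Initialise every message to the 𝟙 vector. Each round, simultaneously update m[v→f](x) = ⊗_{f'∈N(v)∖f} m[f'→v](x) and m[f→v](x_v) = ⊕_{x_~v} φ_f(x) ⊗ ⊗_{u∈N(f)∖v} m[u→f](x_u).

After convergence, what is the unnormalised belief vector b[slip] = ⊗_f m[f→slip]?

init: all messages = 𝟙 over 4 values
r1 m[φ0→rain] = [20, 18, 18, 17]
r1 m[φ0→slip] = [25, 17, 16, 15]
r1 m[φ1→slip] = [26, 26, 22, 18]
r1 m[φ1→snow] = [25, 22, 26, 19]
r1 m[φ2→wet] = [24, 17, 13, 19]
r1 m[φ2→snow] = [22, 19, 11, 21]
r1 m[φ3→rain] = [3, 3, 7, 2]
r1 m[φ4→snow] = [1, 1, 1, 3]
r1 m[φ5→rain] = [5, 2, 7, 4]
r1 m[rain→φ0] = [1, 1, 1, 1]
r1 m[rain→φ3] = [1, 1, 1, 1]
r1 m[rain→φ5] = [1, 1, 1, 1]
r1 m[slip→φ0] = [1, 1, 1, 1]
r1 m[slip→φ1] = [1, 1, 1, 1]
r1 m[wet→φ2] = [1, 1, 1, 1]
r1 m[snow→φ1] = [1, 1, 1, 1]
r1 m[snow→φ2] = [1, 1, 1, 1]
r1 m[snow→φ4] = [1, 1, 1, 1]
r2 m[φ0→rain] = [20, 18, 18, 17]
r2 m[φ0→slip] = [25, 17, 16, 15]
r2 m[φ1→slip] = [26, 26, 22, 18]
r2 m[φ1→snow] = [25, 22, 26, 19]
r2 m[φ2→wet] = [24, 17, 13, 19]
r2 m[φ2→snow] = [22, 19, 11, 21]
r2 m[φ3→rain] = [3, 3, 7, 2]
r2 m[φ4→snow] = [1, 1, 1, 3]
r2 m[φ5→rain] = [5, 2, 7, 4]
r2 m[rain→φ0] = [15, 6, 49, 8]
r2 m[rain→φ3] = [100, 36, 126, 68]
r2 m[rain→φ5] = [60, 54, 126, 34]
r2 m[slip→φ0] = [26, 26, 22, 18]
r2 m[slip→φ1] = [25, 17, 16, 15]
r2 m[wet→φ2] = [1, 1, 1, 1]
r2 m[snow→φ1] = [22, 19, 11, 63]
r2 m[snow→φ2] = [25, 22, 26, 57]
r2 m[snow→φ4] = [550, 418, 286, 399]
r3 m[φ0→rain] = [492, 384, 432, 406]
r3 m[φ0→slip] = [507, 339, 416, 164]
r3 m[φ1→slip] = [728, 813, 564, 346]
r3 m[φ1→snow] = [451, 430, 468, 365]
r3 m[φ2→wet] = [772, 649, 357, 673]
r3 m[φ2→snow] = [22, 19, 11, 21]
r3 m[φ3→rain] = [3, 3, 7, 2]
r3 m[φ4→snow] = [1, 1, 1, 3]
r3 m[φ5→rain] = [5, 2, 7, 4]
r3 m[rain→φ0] = [15, 6, 49, 8]
r3 m[rain→φ3] = [100, 36, 126, 68]
r3 m[rain→φ5] = [60, 54, 126, 34]
r3 m[slip→φ0] = [26, 26, 22, 18]
r3 m[slip→φ1] = [25, 17, 16, 15]
r3 m[wet→φ2] = [1, 1, 1, 1]
r3 m[snow→φ1] = [22, 19, 11, 63]
r3 m[snow→φ2] = [25, 22, 26, 57]
r3 m[snow→φ4] = [550, 418, 286, 399]
r4 m[φ0→rain] = [492, 384, 432, 406]
r4 m[φ0→slip] = [507, 339, 416, 164]
r4 m[φ1→slip] = [728, 813, 564, 346]
r4 m[φ1→snow] = [451, 430, 468, 365]
r4 m[φ2→wet] = [772, 649, 357, 673]
r4 m[φ2→snow] = [22, 19, 11, 21]
r4 m[φ3→rain] = [3, 3, 7, 2]
r4 m[φ4→snow] = [1, 1, 1, 3]
r4 m[φ5→rain] = [5, 2, 7, 4]
r4 m[rain→φ0] = [15, 6, 49, 8]
r4 m[rain→φ3] = [2460, 768, 3024, 1624]
r4 m[rain→φ5] = [1476, 1152, 3024, 812]
r4 m[slip→φ0] = [728, 813, 564, 346]
r4 m[slip→φ1] = [507, 339, 416, 164]
r4 m[wet→φ2] = [1, 1, 1, 1]
r4 m[snow→φ1] = [22, 19, 11, 63]
r4 m[snow→φ2] = [451, 430, 468, 1095]
r4 m[snow→φ4] = [9922, 8170, 5148, 7665]
r5 m[φ0→rain] = [13845, 9599, 11914, 10877]
r5 m[φ0→slip] = [507, 339, 416, 164]
r5 m[φ1→slip] = [728, 813, 564, 346]
r5 m[φ1→snow] = [8545, 9089, 8884, 7582]
r5 m[φ2→wet] = [14588, 12205, 6537, 12905]
r5 m[φ2→snow] = [22, 19, 11, 21]
r5 m[φ3→rain] = [3, 3, 7, 2]
r5 m[φ4→snow] = [1, 1, 1, 3]
r5 m[φ5→rain] = [5, 2, 7, 4]
r5 m[rain→φ0] = [15, 6, 49, 8]
r5 m[rain→φ3] = [2460, 768, 3024, 1624]
r5 m[rain→φ5] = [1476, 1152, 3024, 812]
r5 m[slip→φ0] = [728, 813, 564, 346]
r5 m[slip→φ1] = [507, 339, 416, 164]
r5 m[wet→φ2] = [1, 1, 1, 1]
r5 m[snow→φ1] = [22, 19, 11, 63]
r5 m[snow→φ2] = [451, 430, 468, 1095]
r5 m[snow→φ4] = [9922, 8170, 5148, 7665]
r6 m[φ0→rain] = [13845, 9599, 11914, 10877]
r6 m[φ0→slip] = [507, 339, 416, 164]
r6 m[φ1→slip] = [728, 813, 564, 346]
r6 m[φ1→snow] = [8545, 9089, 8884, 7582]
r6 m[φ2→wet] = [14588, 12205, 6537, 12905]
r6 m[φ2→snow] = [22, 19, 11, 21]
r6 m[φ3→rain] = [3, 3, 7, 2]
r6 m[φ4→snow] = [1, 1, 1, 3]
r6 m[φ5→rain] = [5, 2, 7, 4]
r6 m[rain→φ0] = [15, 6, 49, 8]
r6 m[rain→φ3] = [69225, 19198, 83398, 43508]
r6 m[rain→φ5] = [41535, 28797, 83398, 21754]
r6 m[slip→φ0] = [728, 813, 564, 346]
r6 m[slip→φ1] = [507, 339, 416, 164]
r6 m[wet→φ2] = [1, 1, 1, 1]
r6 m[snow→φ1] = [22, 19, 11, 63]
r6 m[snow→φ2] = [8545, 9089, 8884, 22746]
r6 m[snow→φ4] = [187990, 172691, 97724, 159222]
r7 m[φ0→rain] = [13845, 9599, 11914, 10877]
r7 m[φ0→slip] = [507, 339, 416, 164]
r7 m[φ1→slip] = [728, 813, 564, 346]
r7 m[φ1→snow] = [8545, 9089, 8884, 7582]
r7 m[φ2→wet] = [295994, 246233, 126847, 266997]
r7 m[φ2→snow] = [22, 19, 11, 21]
r7 m[φ3→rain] = [3, 3, 7, 2]
r7 m[φ4→snow] = [1, 1, 1, 3]
r7 m[φ5→rain] = [5, 2, 7, 4]
r7 m[rain→φ0] = [15, 6, 49, 8]
r7 m[rain→φ3] = [69225, 19198, 83398, 43508]
r7 m[rain→φ5] = [41535, 28797, 83398, 21754]
r7 m[slip→φ0] = [728, 813, 564, 346]
r7 m[slip→φ1] = [507, 339, 416, 164]
r7 m[wet→φ2] = [1, 1, 1, 1]
r7 m[snow→φ1] = [22, 19, 11, 63]
r7 m[snow→φ2] = [8545, 9089, 8884, 22746]
r7 m[snow→φ4] = [187990, 172691, 97724, 159222]
r8 m[φ0→rain] = [13845, 9599, 11914, 10877]
r8 m[φ0→slip] = [507, 339, 416, 164]
r8 m[φ1→slip] = [728, 813, 564, 346]
r8 m[φ1→snow] = [8545, 9089, 8884, 7582]
r8 m[φ2→wet] = [295994, 246233, 126847, 266997]
r8 m[φ2→snow] = [22, 19, 11, 21]
r8 m[φ3→rain] = [3, 3, 7, 2]
r8 m[φ4→snow] = [1, 1, 1, 3]
r8 m[φ5→rain] = [5, 2, 7, 4]
r8 m[rain→φ0] = [15, 6, 49, 8]
r8 m[rain→φ3] = [69225, 19198, 83398, 43508]
r8 m[rain→φ5] = [41535, 28797, 83398, 21754]
r8 m[slip→φ0] = [728, 813, 564, 346]
r8 m[slip→φ1] = [507, 339, 416, 164]
r8 m[wet→φ2] = [1, 1, 1, 1]
r8 m[snow→φ1] = [22, 19, 11, 63]
r8 m[snow→φ2] = [8545, 9089, 8884, 22746]
r8 m[snow→φ4] = [187990, 172691, 97724, 159222]
fixed point reached at round 8
b[slip] = ⊗ incoming = [369096, 275607, 234624, 56744]

b[slip] = [369096, 275607, 234624, 56744]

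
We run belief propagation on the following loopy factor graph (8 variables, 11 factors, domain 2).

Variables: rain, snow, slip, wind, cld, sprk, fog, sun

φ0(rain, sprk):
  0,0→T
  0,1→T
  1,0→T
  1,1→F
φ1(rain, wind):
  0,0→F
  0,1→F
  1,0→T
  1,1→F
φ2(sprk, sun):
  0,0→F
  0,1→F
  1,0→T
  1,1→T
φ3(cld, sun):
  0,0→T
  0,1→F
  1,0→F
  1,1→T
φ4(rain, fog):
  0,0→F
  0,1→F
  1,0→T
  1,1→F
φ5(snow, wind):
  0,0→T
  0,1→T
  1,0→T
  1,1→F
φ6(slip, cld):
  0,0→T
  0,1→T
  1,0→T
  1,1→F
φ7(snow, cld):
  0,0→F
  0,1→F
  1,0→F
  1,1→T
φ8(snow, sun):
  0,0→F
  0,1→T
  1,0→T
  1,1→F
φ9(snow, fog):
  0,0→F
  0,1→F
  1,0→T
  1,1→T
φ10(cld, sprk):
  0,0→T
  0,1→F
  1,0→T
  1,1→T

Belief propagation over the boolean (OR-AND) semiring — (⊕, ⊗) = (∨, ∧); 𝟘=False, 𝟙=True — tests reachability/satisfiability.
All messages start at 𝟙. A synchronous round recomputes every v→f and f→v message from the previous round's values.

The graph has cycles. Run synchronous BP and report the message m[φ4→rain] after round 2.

init: all messages = 𝟙 over 2 values
r1 m[φ0→rain] = [T, T]
r1 m[φ0→sprk] = [T, T]
r1 m[φ1→rain] = [F, T]
r1 m[φ1→wind] = [T, F]
r1 m[φ2→sprk] = [F, T]
r1 m[φ2→sun] = [T, T]
r1 m[φ3→cld] = [T, T]
r1 m[φ3→sun] = [T, T]
r1 m[φ4→rain] = [F, T]
r1 m[φ4→fog] = [T, F]
r1 m[φ5→snow] = [T, T]
r1 m[φ5→wind] = [T, T]
r1 m[φ6→slip] = [T, T]
r1 m[φ6→cld] = [T, T]
r1 m[φ7→snow] = [F, T]
r1 m[φ7→cld] = [F, T]
r1 m[φ8→snow] = [T, T]
r1 m[φ8→sun] = [T, T]
r1 m[φ9→snow] = [F, T]
r1 m[φ9→fog] = [T, T]
r1 m[φ10→cld] = [T, T]
r1 m[φ10→sprk] = [T, T]
r1 m[rain→φ0] = [T, T]
r1 m[rain→φ1] = [T, T]
r1 m[rain→φ4] = [T, T]
r1 m[snow→φ5] = [T, T]
r1 m[snow→φ7] = [T, T]
r1 m[snow→φ8] = [T, T]
r1 m[snow→φ9] = [T, T]
r1 m[slip→φ6] = [T, T]
r1 m[wind→φ1] = [T, T]
r1 m[wind→φ5] = [T, T]
r1 m[cld→φ3] = [T, T]
r1 m[cld→φ6] = [T, T]
r1 m[cld→φ7] = [T, T]
r1 m[cld→φ10] = [T, T]
r1 m[sprk→φ0] = [T, T]
r1 m[sprk→φ2] = [T, T]
r1 m[sprk→φ10] = [T, T]
r1 m[fog→φ4] = [T, T]
r1 m[fog→φ9] = [T, T]
r1 m[sun→φ2] = [T, T]
r1 m[sun→φ3] = [T, T]
r1 m[sun→φ8] = [T, T]
r2 m[φ0→rain] = [T, T]
r2 m[φ0→sprk] = [T, T]
r2 m[φ1→rain] = [F, T]
r2 m[φ1→wind] = [T, F]
r2 m[φ2→sprk] = [F, T]
r2 m[φ2→sun] = [T, T]
r2 m[φ3→cld] = [T, T]
r2 m[φ3→sun] = [T, T]
r2 m[φ4→rain] = [F, T]
r2 m[φ4→fog] = [T, F]
r2 m[φ5→snow] = [T, T]
r2 m[φ5→wind] = [T, T]
r2 m[φ6→slip] = [T, T]
r2 m[φ6→cld] = [T, T]
r2 m[φ7→snow] = [F, T]
r2 m[φ7→cld] = [F, T]
r2 m[φ8→snow] = [T, T]
r2 m[φ8→sun] = [T, T]
r2 m[φ9→snow] = [F, T]
r2 m[φ9→fog] = [T, T]
r2 m[φ10→cld] = [T, T]
r2 m[φ10→sprk] = [T, T]
r2 m[rain→φ0] = [F, T]
r2 m[rain→φ1] = [F, T]
r2 m[rain→φ4] = [F, T]
r2 m[snow→φ5] = [F, T]
r2 m[snow→φ7] = [F, T]
r2 m[snow→φ8] = [F, T]
r2 m[snow→φ9] = [F, T]
r2 m[slip→φ6] = [T, T]
r2 m[wind→φ1] = [T, T]
r2 m[wind→φ5] = [T, F]
r2 m[cld→φ3] = [F, T]
r2 m[cld→φ6] = [F, T]
r2 m[cld→φ7] = [T, T]
r2 m[cld→φ10] = [F, T]
r2 m[sprk→φ0] = [F, T]
r2 m[sprk→φ2] = [T, T]
r2 m[sprk→φ10] = [F, T]
r2 m[fog→φ4] = [T, T]
r2 m[fog→φ9] = [T, F]
r2 m[sun→φ2] = [T, T]
r2 m[sun→φ3] = [T, T]
r2 m[sun→φ8] = [T, T]

message @ round 2 = [F, T]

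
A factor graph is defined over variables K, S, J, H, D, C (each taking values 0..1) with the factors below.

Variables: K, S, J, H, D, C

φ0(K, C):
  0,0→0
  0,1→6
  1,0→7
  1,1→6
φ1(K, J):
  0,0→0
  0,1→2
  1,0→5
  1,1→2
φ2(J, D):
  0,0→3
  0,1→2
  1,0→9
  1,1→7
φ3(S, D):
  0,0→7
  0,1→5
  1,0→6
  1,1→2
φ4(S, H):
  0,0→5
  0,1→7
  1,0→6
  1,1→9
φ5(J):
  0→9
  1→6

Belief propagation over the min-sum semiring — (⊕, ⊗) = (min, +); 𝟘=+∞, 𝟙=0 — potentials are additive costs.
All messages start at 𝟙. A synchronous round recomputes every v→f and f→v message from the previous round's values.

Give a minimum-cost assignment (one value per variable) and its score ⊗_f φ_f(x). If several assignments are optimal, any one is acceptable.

init: all messages = 𝟙 over 2 values
r1 m[φ0→K] = [0, 6]
r1 m[φ0→C] = [0, 6]
r1 m[φ1→K] = [0, 2]
r1 m[φ1→J] = [0, 2]
r1 m[φ2→J] = [2, 7]
r1 m[φ2→D] = [3, 2]
r1 m[φ3→S] = [5, 2]
r1 m[φ3→D] = [6, 2]
r1 m[φ4→S] = [5, 6]
r1 m[φ4→H] = [5, 7]
r1 m[φ5→J] = [9, 6]
r1 m[K→φ0] = [0, 0]
r1 m[K→φ1] = [0, 0]
r1 m[S→φ3] = [0, 0]
r1 m[S→φ4] = [0, 0]
r1 m[J→φ1] = [0, 0]
r1 m[J→φ2] = [0, 0]
r1 m[J→φ5] = [0, 0]
r1 m[H→φ4] = [0, 0]
r1 m[D→φ2] = [0, 0]
r1 m[D→φ3] = [0, 0]
r1 m[C→φ0] = [0, 0]
r2 m[φ0→K] = [0, 6]
r2 m[φ0→C] = [0, 6]
r2 m[φ1→K] = [0, 2]
r2 m[φ1→J] = [0, 2]
r2 m[φ2→J] = [2, 7]
r2 m[φ2→D] = [3, 2]
r2 m[φ3→S] = [5, 2]
r2 m[φ3→D] = [6, 2]
r2 m[φ4→S] = [5, 6]
r2 m[φ4→H] = [5, 7]
r2 m[φ5→J] = [9, 6]
r2 m[K→φ0] = [0, 2]
r2 m[K→φ1] = [0, 6]
r2 m[S→φ3] = [5, 6]
r2 m[S→φ4] = [5, 2]
r2 m[J→φ1] = [11, 13]
r2 m[J→φ2] = [9, 8]
r2 m[J→φ5] = [2, 9]
r2 m[H→φ4] = [0, 0]
r2 m[D→φ2] = [6, 2]
r2 m[D→φ3] = [3, 2]
r2 m[C→φ0] = [0, 0]
r3 m[φ0→K] = [0, 6]
r3 m[φ0→C] = [0, 6]
r3 m[φ1→K] = [11, 15]
r3 m[φ1→J] = [0, 2]
r3 m[φ2→J] = [4, 9]
r3 m[φ2→D] = [12, 11]
r3 m[φ3→S] = [7, 4]
r3 m[φ3→D] = [12, 8]
r3 m[φ4→S] = [5, 6]
r3 m[φ4→H] = [8, 11]
r3 m[φ5→J] = [9, 6]
r3 m[K→φ0] = [0, 2]
r3 m[K→φ1] = [0, 6]
r3 m[S→φ3] = [5, 6]
r3 m[S→φ4] = [5, 2]
r3 m[J→φ1] = [11, 13]
r3 m[J→φ2] = [9, 8]
r3 m[J→φ5] = [2, 9]
r3 m[H→φ4] = [0, 0]
r3 m[D→φ2] = [6, 2]
r3 m[D→φ3] = [3, 2]
r3 m[C→φ0] = [0, 0]
r4 m[φ0→K] = [0, 6]
r4 m[φ0→C] = [0, 6]
r4 m[φ1→K] = [11, 15]
r4 m[φ1→J] = [0, 2]
r4 m[φ2→J] = [4, 9]
r4 m[φ2→D] = [12, 11]
r4 m[φ3→S] = [7, 4]
r4 m[φ3→D] = [12, 8]
r4 m[φ4→S] = [5, 6]
r4 m[φ4→H] = [8, 11]
r4 m[φ5→J] = [9, 6]
r4 m[K→φ0] = [11, 15]
r4 m[K→φ1] = [0, 6]
r4 m[S→φ3] = [5, 6]
r4 m[S→φ4] = [7, 4]
r4 m[J→φ1] = [13, 15]
r4 m[J→φ2] = [9, 8]
r4 m[J→φ5] = [4, 11]
r4 m[H→φ4] = [0, 0]
r4 m[D→φ2] = [12, 8]
r4 m[D→φ3] = [12, 11]
r4 m[C→φ0] = [0, 0]
r5 m[φ0→K] = [0, 6]
r5 m[φ0→C] = [11, 17]
r5 m[φ1→K] = [13, 17]
r5 m[φ1→J] = [0, 2]
r5 m[φ2→J] = [10, 15]
r5 m[φ2→D] = [12, 11]
r5 m[φ3→S] = [16, 13]
r5 m[φ3→D] = [12, 8]
r5 m[φ4→S] = [5, 6]
r5 m[φ4→H] = [10, 13]
r5 m[φ5→J] = [9, 6]
r5 m[K→φ0] = [11, 15]
r5 m[K→φ1] = [0, 6]
r5 m[S→φ3] = [5, 6]
r5 m[S→φ4] = [7, 4]
r5 m[J→φ1] = [13, 15]
r5 m[J→φ2] = [9, 8]
r5 m[J→φ5] = [4, 11]
r5 m[H→φ4] = [0, 0]
r5 m[D→φ2] = [12, 8]
r5 m[D→φ3] = [12, 11]
r5 m[C→φ0] = [0, 0]
r6 m[φ0→K] = [0, 6]
r6 m[φ0→C] = [11, 17]
r6 m[φ1→K] = [13, 17]
r6 m[φ1→J] = [0, 2]
r6 m[φ2→J] = [10, 15]
r6 m[φ2→D] = [12, 11]
r6 m[φ3→S] = [16, 13]
r6 m[φ3→D] = [12, 8]
r6 m[φ4→S] = [5, 6]
r6 m[φ4→H] = [10, 13]
r6 m[φ5→J] = [9, 6]
r6 m[K→φ0] = [13, 17]
r6 m[K→φ1] = [0, 6]
r6 m[S→φ3] = [5, 6]
r6 m[S→φ4] = [16, 13]
r6 m[J→φ1] = [19, 21]
r6 m[J→φ2] = [9, 8]
r6 m[J→φ5] = [10, 17]
r6 m[H→φ4] = [0, 0]
r6 m[D→φ2] = [12, 8]
r6 m[D→φ3] = [12, 11]
r6 m[C→φ0] = [0, 0]
r7 m[φ0→K] = [0, 6]
r7 m[φ0→C] = [13, 19]
r7 m[φ1→K] = [19, 23]
r7 m[φ1→J] = [0, 2]
r7 m[φ2→J] = [10, 15]
r7 m[φ2→D] = [12, 11]
r7 m[φ3→S] = [16, 13]
r7 m[φ3→D] = [12, 8]
r7 m[φ4→S] = [5, 6]
r7 m[φ4→H] = [19, 22]
r7 m[φ5→J] = [9, 6]
r7 m[K→φ0] = [13, 17]
r7 m[K→φ1] = [0, 6]
r7 m[S→φ3] = [5, 6]
r7 m[S→φ4] = [16, 13]
r7 m[J→φ1] = [19, 21]
r7 m[J→φ2] = [9, 8]
r7 m[J→φ5] = [10, 17]
r7 m[H→φ4] = [0, 0]
r7 m[D→φ2] = [12, 8]
r7 m[D→φ3] = [12, 11]
r7 m[C→φ0] = [0, 0]
r8 m[φ0→K] = [0, 6]
r8 m[φ0→C] = [13, 19]
r8 m[φ1→K] = [19, 23]
r8 m[φ1→J] = [0, 2]
r8 m[φ2→J] = [10, 15]
r8 m[φ2→D] = [12, 11]
r8 m[φ3→S] = [16, 13]
r8 m[φ3→D] = [12, 8]
r8 m[φ4→S] = [5, 6]
r8 m[φ4→H] = [19, 22]
r8 m[φ5→J] = [9, 6]
r8 m[K→φ0] = [19, 23]
r8 m[K→φ1] = [0, 6]
r8 m[S→φ3] = [5, 6]
r8 m[S→φ4] = [16, 13]
r8 m[J→φ1] = [19, 21]
r8 m[J→φ2] = [9, 8]
r8 m[J→φ5] = [10, 17]
r8 m[H→φ4] = [0, 0]
r8 m[D→φ2] = [12, 8]
r8 m[D→φ3] = [12, 11]
r8 m[C→φ0] = [0, 0]
r9 m[φ0→K] = [0, 6]
r9 m[φ0→C] = [19, 25]
r9 m[φ1→K] = [19, 23]
r9 m[φ1→J] = [0, 2]
r9 m[φ2→J] = [10, 15]
r9 m[φ2→D] = [12, 11]
r9 m[φ3→S] = [16, 13]
r9 m[φ3→D] = [12, 8]
r9 m[φ4→S] = [5, 6]
r9 m[φ4→H] = [19, 22]
r9 m[φ5→J] = [9, 6]
r9 m[K→φ0] = [19, 23]
r9 m[K→φ1] = [0, 6]
r9 m[S→φ3] = [5, 6]
r9 m[S→φ4] = [16, 13]
r9 m[J→φ1] = [19, 21]
r9 m[J→φ2] = [9, 8]
r9 m[J→φ5] = [10, 17]
r9 m[H→φ4] = [0, 0]
r9 m[D→φ2] = [12, 8]
r9 m[D→φ3] = [12, 11]
r9 m[C→φ0] = [0, 0]
r10 m[φ0→K] = [0, 6]
r10 m[φ0→C] = [19, 25]
r10 m[φ1→K] = [19, 23]
r10 m[φ1→J] = [0, 2]
r10 m[φ2→J] = [10, 15]
r10 m[φ2→D] = [12, 11]
r10 m[φ3→S] = [16, 13]
r10 m[φ3→D] = [12, 8]
r10 m[φ4→S] = [5, 6]
r10 m[φ4→H] = [19, 22]
r10 m[φ5→J] = [9, 6]
r10 m[K→φ0] = [19, 23]
r10 m[K→φ1] = [0, 6]
r10 m[S→φ3] = [5, 6]
r10 m[S→φ4] = [16, 13]
r10 m[J→φ1] = [19, 21]
r10 m[J→φ2] = [9, 8]
r10 m[J→φ5] = [10, 17]
r10 m[H→φ4] = [0, 0]
r10 m[D→φ2] = [12, 8]
r10 m[D→φ3] = [12, 11]
r10 m[C→φ0] = [0, 0]
fixed point reached at round 10
traceback from K: (K=0, S=1, J=0, H=0, D=1, C=0), score=19

assignment: (K=0, S=1, J=0, H=0, D=1, C=0); score = 19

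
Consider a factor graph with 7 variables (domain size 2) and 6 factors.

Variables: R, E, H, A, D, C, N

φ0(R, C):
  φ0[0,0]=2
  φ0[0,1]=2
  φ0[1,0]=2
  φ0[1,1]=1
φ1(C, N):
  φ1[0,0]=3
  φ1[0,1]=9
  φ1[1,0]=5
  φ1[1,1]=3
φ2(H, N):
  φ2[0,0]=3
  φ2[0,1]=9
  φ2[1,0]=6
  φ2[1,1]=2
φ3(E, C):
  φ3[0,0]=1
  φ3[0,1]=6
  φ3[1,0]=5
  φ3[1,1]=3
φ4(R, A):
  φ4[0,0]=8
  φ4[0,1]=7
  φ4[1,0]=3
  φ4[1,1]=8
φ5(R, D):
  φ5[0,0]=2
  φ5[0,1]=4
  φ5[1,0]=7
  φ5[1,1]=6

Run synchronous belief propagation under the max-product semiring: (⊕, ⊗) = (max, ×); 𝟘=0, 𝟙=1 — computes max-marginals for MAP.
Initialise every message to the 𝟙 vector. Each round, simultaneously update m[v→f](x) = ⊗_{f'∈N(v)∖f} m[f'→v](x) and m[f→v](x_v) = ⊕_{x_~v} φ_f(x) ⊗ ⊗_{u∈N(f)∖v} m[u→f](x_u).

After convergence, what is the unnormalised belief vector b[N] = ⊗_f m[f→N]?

b[N] = [11520, 45360]

init: all messages = 𝟙 over 2 values
r1 m[φ0→R] = [2, 2]
r1 m[φ0→C] = [2, 2]
r1 m[φ1→C] = [9, 5]
r1 m[φ1→N] = [5, 9]
r1 m[φ2→H] = [9, 6]
r1 m[φ2→N] = [6, 9]
r1 m[φ3→E] = [6, 5]
r1 m[φ3→C] = [5, 6]
r1 m[φ4→R] = [8, 8]
r1 m[φ4→A] = [8, 8]
r1 m[φ5→R] = [4, 7]
r1 m[φ5→D] = [7, 6]
r1 m[R→φ0] = [1, 1]
r1 m[R→φ4] = [1, 1]
r1 m[R→φ5] = [1, 1]
r1 m[E→φ3] = [1, 1]
r1 m[H→φ2] = [1, 1]
r1 m[A→φ4] = [1, 1]
r1 m[D→φ5] = [1, 1]
r1 m[C→φ0] = [1, 1]
r1 m[C→φ1] = [1, 1]
r1 m[C→φ3] = [1, 1]
r1 m[N→φ1] = [1, 1]
r1 m[N→φ2] = [1, 1]
r2 m[φ0→R] = [2, 2]
r2 m[φ0→C] = [2, 2]
r2 m[φ1→C] = [9, 5]
r2 m[φ1→N] = [5, 9]
r2 m[φ2→H] = [9, 6]
r2 m[φ2→N] = [6, 9]
r2 m[φ3→E] = [6, 5]
r2 m[φ3→C] = [5, 6]
r2 m[φ4→R] = [8, 8]
r2 m[φ4→A] = [8, 8]
r2 m[φ5→R] = [4, 7]
r2 m[φ5→D] = [7, 6]
r2 m[R→φ0] = [32, 56]
r2 m[R→φ4] = [8, 14]
r2 m[R→φ5] = [16, 16]
r2 m[E→φ3] = [1, 1]
r2 m[H→φ2] = [1, 1]
r2 m[A→φ4] = [1, 1]
r2 m[D→φ5] = [1, 1]
r2 m[C→φ0] = [45, 30]
r2 m[C→φ1] = [10, 12]
r2 m[C→φ3] = [18, 10]
r2 m[N→φ1] = [6, 9]
r2 m[N→φ2] = [5, 9]
r3 m[φ0→R] = [90, 90]
r3 m[φ0→C] = [112, 64]
r3 m[φ1→C] = [81, 30]
r3 m[φ1→N] = [60, 90]
r3 m[φ2→H] = [81, 30]
r3 m[φ2→N] = [6, 9]
r3 m[φ3→E] = [60, 90]
r3 m[φ3→C] = [5, 6]
r3 m[φ4→R] = [8, 8]
r3 m[φ4→A] = [64, 112]
r3 m[φ5→R] = [4, 7]
r3 m[φ5→D] = [112, 96]
r3 m[R→φ0] = [32, 56]
r3 m[R→φ4] = [8, 14]
r3 m[R→φ5] = [16, 16]
r3 m[E→φ3] = [1, 1]
r3 m[H→φ2] = [1, 1]
r3 m[A→φ4] = [1, 1]
r3 m[D→φ5] = [1, 1]
r3 m[C→φ0] = [45, 30]
r3 m[C→φ1] = [10, 12]
r3 m[C→φ3] = [18, 10]
r3 m[N→φ1] = [6, 9]
r3 m[N→φ2] = [5, 9]
r4 m[φ0→R] = [90, 90]
r4 m[φ0→C] = [112, 64]
r4 m[φ1→C] = [81, 30]
r4 m[φ1→N] = [60, 90]
r4 m[φ2→H] = [81, 30]
r4 m[φ2→N] = [6, 9]
r4 m[φ3→E] = [60, 90]
r4 m[φ3→C] = [5, 6]
r4 m[φ4→R] = [8, 8]
r4 m[φ4→A] = [64, 112]
r4 m[φ5→R] = [4, 7]
r4 m[φ5→D] = [112, 96]
r4 m[R→φ0] = [32, 56]
r4 m[R→φ4] = [360, 630]
r4 m[R→φ5] = [720, 720]
r4 m[E→φ3] = [1, 1]
r4 m[H→φ2] = [1, 1]
r4 m[A→φ4] = [1, 1]
r4 m[D→φ5] = [1, 1]
r4 m[C→φ0] = [405, 180]
r4 m[C→φ1] = [560, 384]
r4 m[C→φ3] = [9072, 1920]
r4 m[N→φ1] = [6, 9]
r4 m[N→φ2] = [60, 90]
r5 m[φ0→R] = [810, 810]
r5 m[φ0→C] = [112, 64]
r5 m[φ1→C] = [81, 30]
r5 m[φ1→N] = [1920, 5040]
r5 m[φ2→H] = [810, 360]
r5 m[φ2→N] = [6, 9]
r5 m[φ3→E] = [11520, 45360]
r5 m[φ3→C] = [5, 6]
r5 m[φ4→R] = [8, 8]
r5 m[φ4→A] = [2880, 5040]
r5 m[φ5→R] = [4, 7]
r5 m[φ5→D] = [5040, 4320]
r5 m[R→φ0] = [32, 56]
r5 m[R→φ4] = [360, 630]
r5 m[R→φ5] = [720, 720]
r5 m[E→φ3] = [1, 1]
r5 m[H→φ2] = [1, 1]
r5 m[A→φ4] = [1, 1]
r5 m[D→φ5] = [1, 1]
r5 m[C→φ0] = [405, 180]
r5 m[C→φ1] = [560, 384]
r5 m[C→φ3] = [9072, 1920]
r5 m[N→φ1] = [6, 9]
r5 m[N→φ2] = [60, 90]
r6 m[φ0→R] = [810, 810]
r6 m[φ0→C] = [112, 64]
r6 m[φ1→C] = [81, 30]
r6 m[φ1→N] = [1920, 5040]
r6 m[φ2→H] = [810, 360]
r6 m[φ2→N] = [6, 9]
r6 m[φ3→E] = [11520, 45360]
r6 m[φ3→C] = [5, 6]
r6 m[φ4→R] = [8, 8]
r6 m[φ4→A] = [2880, 5040]
r6 m[φ5→R] = [4, 7]
r6 m[φ5→D] = [5040, 4320]
r6 m[R→φ0] = [32, 56]
r6 m[R→φ4] = [3240, 5670]
r6 m[R→φ5] = [6480, 6480]
r6 m[E→φ3] = [1, 1]
r6 m[H→φ2] = [1, 1]
r6 m[A→φ4] = [1, 1]
r6 m[D→φ5] = [1, 1]
r6 m[C→φ0] = [405, 180]
r6 m[C→φ1] = [560, 384]
r6 m[C→φ3] = [9072, 1920]
r6 m[N→φ1] = [6, 9]
r6 m[N→φ2] = [1920, 5040]
r7 m[φ0→R] = [810, 810]
r7 m[φ0→C] = [112, 64]
r7 m[φ1→C] = [81, 30]
r7 m[φ1→N] = [1920, 5040]
r7 m[φ2→H] = [45360, 11520]
r7 m[φ2→N] = [6, 9]
r7 m[φ3→E] = [11520, 45360]
r7 m[φ3→C] = [5, 6]
r7 m[φ4→R] = [8, 8]
r7 m[φ4→A] = [25920, 45360]
r7 m[φ5→R] = [4, 7]
r7 m[φ5→D] = [45360, 38880]
r7 m[R→φ0] = [32, 56]
r7 m[R→φ4] = [3240, 5670]
r7 m[R→φ5] = [6480, 6480]
r7 m[E→φ3] = [1, 1]
r7 m[H→φ2] = [1, 1]
r7 m[A→φ4] = [1, 1]
r7 m[D→φ5] = [1, 1]
r7 m[C→φ0] = [405, 180]
r7 m[C→φ1] = [560, 384]
r7 m[C→φ3] = [9072, 1920]
r7 m[N→φ1] = [6, 9]
r7 m[N→φ2] = [1920, 5040]
r8 m[φ0→R] = [810, 810]
r8 m[φ0→C] = [112, 64]
r8 m[φ1→C] = [81, 30]
r8 m[φ1→N] = [1920, 5040]
r8 m[φ2→H] = [45360, 11520]
r8 m[φ2→N] = [6, 9]
r8 m[φ3→E] = [11520, 45360]
r8 m[φ3→C] = [5, 6]
r8 m[φ4→R] = [8, 8]
r8 m[φ4→A] = [25920, 45360]
r8 m[φ5→R] = [4, 7]
r8 m[φ5→D] = [45360, 38880]
r8 m[R→φ0] = [32, 56]
r8 m[R→φ4] = [3240, 5670]
r8 m[R→φ5] = [6480, 6480]
r8 m[E→φ3] = [1, 1]
r8 m[H→φ2] = [1, 1]
r8 m[A→φ4] = [1, 1]
r8 m[D→φ5] = [1, 1]
r8 m[C→φ0] = [405, 180]
r8 m[C→φ1] = [560, 384]
r8 m[C→φ3] = [9072, 1920]
r8 m[N→φ1] = [6, 9]
r8 m[N→φ2] = [1920, 5040]
fixed point reached at round 8
b[N] = ⊗ incoming = [11520, 45360]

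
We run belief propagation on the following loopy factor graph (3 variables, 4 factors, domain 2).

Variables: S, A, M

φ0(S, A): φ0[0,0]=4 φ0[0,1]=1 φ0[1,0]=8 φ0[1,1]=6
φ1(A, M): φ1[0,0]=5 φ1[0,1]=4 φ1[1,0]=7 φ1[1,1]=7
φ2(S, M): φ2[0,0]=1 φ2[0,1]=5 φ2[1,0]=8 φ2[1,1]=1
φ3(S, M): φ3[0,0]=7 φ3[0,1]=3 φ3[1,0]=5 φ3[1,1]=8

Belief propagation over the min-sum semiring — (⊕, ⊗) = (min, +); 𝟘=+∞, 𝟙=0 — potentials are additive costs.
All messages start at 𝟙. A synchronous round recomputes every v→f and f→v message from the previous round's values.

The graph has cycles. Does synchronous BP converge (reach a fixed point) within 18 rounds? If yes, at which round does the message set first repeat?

init: all messages = 𝟙 over 2 values
r1 m[φ0→S] = [1, 6]
r1 m[φ0→A] = [4, 1]
r1 m[φ1→A] = [4, 7]
r1 m[φ1→M] = [5, 4]
r1 m[φ2→S] = [1, 1]
r1 m[φ2→M] = [1, 1]
r1 m[φ3→S] = [3, 5]
r1 m[φ3→M] = [5, 3]
r1 m[S→φ0] = [0, 0]
r1 m[S→φ2] = [0, 0]
r1 m[S→φ3] = [0, 0]
r1 m[A→φ0] = [0, 0]
r1 m[A→φ1] = [0, 0]
r1 m[M→φ1] = [0, 0]
r1 m[M→φ2] = [0, 0]
r1 m[M→φ3] = [0, 0]
r2 m[φ0→S] = [1, 6]
r2 m[φ0→A] = [4, 1]
r2 m[φ1→A] = [4, 7]
r2 m[φ1→M] = [5, 4]
r2 m[φ2→S] = [1, 1]
r2 m[φ2→M] = [1, 1]
r2 m[φ3→S] = [3, 5]
r2 m[φ3→M] = [5, 3]
r2 m[S→φ0] = [4, 6]
r2 m[S→φ2] = [4, 11]
r2 m[S→φ3] = [2, 7]
r2 m[A→φ0] = [4, 7]
r2 m[A→φ1] = [4, 1]
r2 m[M→φ1] = [6, 4]
r2 m[M→φ2] = [10, 7]
r2 m[M→φ3] = [6, 5]
r3 m[φ0→S] = [8, 12]
r3 m[φ0→A] = [8, 5]
r3 m[φ1→A] = [8, 11]
r3 m[φ1→M] = [8, 8]
r3 m[φ2→S] = [11, 8]
r3 m[φ2→M] = [5, 9]
r3 m[φ3→S] = [8, 11]
r3 m[φ3→M] = [9, 5]
r3 m[S→φ0] = [4, 6]
r3 m[S→φ2] = [4, 11]
r3 m[S→φ3] = [2, 7]
r3 m[A→φ0] = [4, 7]
r3 m[A→φ1] = [4, 1]
r3 m[M→φ1] = [6, 4]
r3 m[M→φ2] = [10, 7]
r3 m[M→φ3] = [6, 5]
r4 m[φ0→S] = [8, 12]
r4 m[φ0→A] = [8, 5]
r4 m[φ1→A] = [8, 11]
r4 m[φ1→M] = [8, 8]
r4 m[φ2→S] = [11, 8]
r4 m[φ2→M] = [5, 9]
r4 m[φ3→S] = [8, 11]
r4 m[φ3→M] = [9, 5]
r4 m[S→φ0] = [19, 19]
r4 m[S→φ2] = [16, 23]
r4 m[S→φ3] = [19, 20]
r4 m[A→φ0] = [8, 11]
r4 m[A→φ1] = [8, 5]
r4 m[M→φ1] = [14, 14]
r4 m[M→φ2] = [17, 13]
r4 m[M→φ3] = [13, 17]
r5 m[φ0→S] = [12, 16]
r5 m[φ0→A] = [23, 20]
r5 m[φ1→A] = [18, 21]
r5 m[φ1→M] = [12, 12]
r5 m[φ2→S] = [18, 14]
r5 m[φ2→M] = [17, 21]
r5 m[φ3→S] = [20, 18]
r5 m[φ3→M] = [25, 22]
r5 m[S→φ0] = [19, 19]
r5 m[S→φ2] = [16, 23]
r5 m[S→φ3] = [19, 20]
r5 m[A→φ0] = [8, 11]
r5 m[A→φ1] = [8, 5]
r5 m[M→φ1] = [14, 14]
r5 m[M→φ2] = [17, 13]
r5 m[M→φ3] = [13, 17]
r6 m[φ0→S] = [12, 16]
r6 m[φ0→A] = [23, 20]
r6 m[φ1→A] = [18, 21]
r6 m[φ1→M] = [12, 12]
r6 m[φ2→S] = [18, 14]
r6 m[φ2→M] = [17, 21]
r6 m[φ3→S] = [20, 18]
r6 m[φ3→M] = [25, 22]
r6 m[S→φ0] = [38, 32]
r6 m[S→φ2] = [32, 34]
r6 m[S→φ3] = [30, 30]
r6 m[A→φ0] = [18, 21]
r6 m[A→φ1] = [23, 20]
r6 m[M→φ1] = [42, 43]
r6 m[M→φ2] = [37, 34]
r6 m[M→φ3] = [29, 33]
r7 m[φ0→S] = [22, 26]
r7 m[φ0→A] = [40, 38]
r7 m[φ1→A] = [47, 49]
r7 m[φ1→M] = [27, 27]
r7 m[φ2→S] = [38, 35]
r7 m[φ2→M] = [33, 35]
r7 m[φ3→S] = [36, 34]
r7 m[φ3→M] = [35, 33]
r7 m[S→φ0] = [38, 32]
r7 m[S→φ2] = [32, 34]
r7 m[S→φ3] = [30, 30]
r7 m[A→φ0] = [18, 21]
r7 m[A→φ1] = [23, 20]
r7 m[M→φ1] = [42, 43]
r7 m[M→φ2] = [37, 34]
r7 m[M→φ3] = [29, 33]
r8 m[φ0→S] = [22, 26]
r8 m[φ0→A] = [40, 38]
r8 m[φ1→A] = [47, 49]
r8 m[φ1→M] = [27, 27]
r8 m[φ2→S] = [38, 35]
r8 m[φ2→M] = [33, 35]
r8 m[φ3→S] = [36, 34]
r8 m[φ3→M] = [35, 33]
r8 m[S→φ0] = [74, 69]
r8 m[S→φ2] = [58, 60]
r8 m[S→φ3] = [60, 61]
r8 m[A→φ0] = [47, 49]
r8 m[A→φ1] = [40, 38]
r8 m[M→φ1] = [68, 68]
r8 m[M→φ2] = [62, 60]
r8 m[M→φ3] = [60, 62]
r9 m[φ0→S] = [50, 55]
r9 m[φ0→A] = [77, 75]
r9 m[φ1→A] = [72, 75]
r9 m[φ1→M] = [45, 44]
r9 m[φ2→S] = [63, 61]
r9 m[φ2→M] = [59, 61]
r9 m[φ3→S] = [65, 65]
r9 m[φ3→M] = [66, 63]
r9 m[S→φ0] = [74, 69]
r9 m[S→φ2] = [58, 60]
r9 m[S→φ3] = [60, 61]
r9 m[A→φ0] = [47, 49]
r9 m[A→φ1] = [40, 38]
r9 m[M→φ1] = [68, 68]
r9 m[M→φ2] = [62, 60]
r9 m[M→φ3] = [60, 62]
r10 m[φ0→S] = [50, 55]
r10 m[φ0→A] = [77, 75]
r10 m[φ1→A] = [72, 75]
r10 m[φ1→M] = [45, 44]
r10 m[φ2→S] = [63, 61]
r10 m[φ2→M] = [59, 61]
r10 m[φ3→S] = [65, 65]
r10 m[φ3→M] = [66, 63]
r10 m[S→φ0] = [128, 126]
r10 m[S→φ2] = [115, 120]
r10 m[S→φ3] = [113, 116]
r10 m[A→φ0] = [72, 75]
r10 m[A→φ1] = [77, 75]
r10 m[M→φ1] = [125, 124]
r10 m[M→φ2] = [111, 107]
r10 m[M→φ3] = [104, 105]
r11 m[φ0→S] = [76, 80]
r11 m[φ0→A] = [132, 129]
r11 m[φ1→A] = [128, 131]
r11 m[φ1→M] = [82, 81]
r11 m[φ2→S] = [112, 108]
r11 m[φ2→M] = [116, 120]
r11 m[φ3→S] = [108, 109]
r11 m[φ3→M] = [120, 116]
r11 m[S→φ0] = [128, 126]
r11 m[S→φ2] = [115, 120]
r11 m[S→φ3] = [113, 116]
r11 m[A→φ0] = [72, 75]
r11 m[A→φ1] = [77, 75]
r11 m[M→φ1] = [125, 124]
r11 m[M→φ2] = [111, 107]
r11 m[M→φ3] = [104, 105]
r12 m[φ0→S] = [76, 80]
r12 m[φ0→A] = [132, 129]
r12 m[φ1→A] = [128, 131]
r12 m[φ1→M] = [82, 81]
r12 m[φ2→S] = [112, 108]
r12 m[φ2→M] = [116, 120]
r12 m[φ3→S] = [108, 109]
r12 m[φ3→M] = [120, 116]
r12 m[S→φ0] = [220, 217]
r12 m[S→φ2] = [184, 189]
r12 m[S→φ3] = [188, 188]
r12 m[A→φ0] = [128, 131]
r12 m[A→φ1] = [132, 129]
r12 m[M→φ1] = [236, 236]
r12 m[M→φ2] = [202, 197]
r12 m[M→φ3] = [198, 201]
r13 m[φ0→S] = [132, 136]
r13 m[φ0→A] = [224, 221]
r13 m[φ1→A] = [240, 243]
r13 m[φ1→M] = [136, 136]
r13 m[φ2→S] = [202, 198]
r13 m[φ2→M] = [185, 189]
r13 m[φ3→S] = [204, 203]
r13 m[φ3→M] = [193, 191]
r13 m[S→φ0] = [220, 217]
r13 m[S→φ2] = [184, 189]
r13 m[S→φ3] = [188, 188]
r13 m[A→φ0] = [128, 131]
r13 m[A→φ1] = [132, 129]
r13 m[M→φ1] = [236, 236]
r13 m[M→φ2] = [202, 197]
r13 m[M→φ3] = [198, 201]
r14 m[φ0→S] = [132, 136]
r14 m[φ0→A] = [224, 221]
r14 m[φ1→A] = [240, 243]
r14 m[φ1→M] = [136, 136]
r14 m[φ2→S] = [202, 198]
r14 m[φ2→M] = [185, 189]
r14 m[φ3→S] = [204, 203]
r14 m[φ3→M] = [193, 191]
r14 m[S→φ0] = [406, 401]
r14 m[S→φ2] = [336, 339]
r14 m[S→φ3] = [334, 334]
r14 m[A→φ0] = [240, 243]
r14 m[A→φ1] = [224, 221]
r14 m[M→φ1] = [378, 380]
r14 m[M→φ2] = [329, 327]
r14 m[M→φ3] = [321, 325]
r15 m[φ0→S] = [244, 248]
r15 m[φ0→A] = [409, 407]
r15 m[φ1→A] = [383, 385]
r15 m[φ1→M] = [228, 228]
r15 m[φ2→S] = [330, 328]
r15 m[φ2→M] = [337, 340]
r15 m[φ3→S] = [328, 326]
r15 m[φ3→M] = [339, 337]
r15 m[S→φ0] = [406, 401]
r15 m[S→φ2] = [336, 339]
r15 m[S→φ3] = [334, 334]
r15 m[A→φ0] = [240, 243]
r15 m[A→φ1] = [224, 221]
r15 m[M→φ1] = [378, 380]
r15 m[M→φ2] = [329, 327]
r15 m[M→φ3] = [321, 325]
r16 m[φ0→S] = [244, 248]
r16 m[φ0→A] = [409, 407]
r16 m[φ1→A] = [383, 385]
r16 m[φ1→M] = [228, 228]
r16 m[φ2→S] = [330, 328]
r16 m[φ2→M] = [337, 340]
r16 m[φ3→S] = [328, 326]
r16 m[φ3→M] = [339, 337]
r16 m[S→φ0] = [658, 654]
r16 m[S→φ2] = [572, 574]
r16 m[S→φ3] = [574, 576]
r16 m[A→φ0] = [383, 385]
r16 m[A→φ1] = [409, 407]
r16 m[M→φ1] = [676, 677]
r16 m[M→φ2] = [567, 565]
r16 m[M→φ3] = [565, 568]
r17 m[φ0→S] = [386, 391]
r17 m[φ0→A] = [662, 659]
r17 m[φ1→A] = [681, 683]
r17 m[φ1→M] = [414, 413]
r17 m[φ2→S] = [568, 566]
r17 m[φ2→M] = [573, 575]
r17 m[φ3→S] = [571, 570]
r17 m[φ3→M] = [581, 577]
r17 m[S→φ0] = [658, 654]
r17 m[S→φ2] = [572, 574]
r17 m[S→φ3] = [574, 576]
r17 m[A→φ0] = [383, 385]
r17 m[A→φ1] = [409, 407]
r17 m[M→φ1] = [676, 677]
r17 m[M→φ2] = [567, 565]
r17 m[M→φ3] = [565, 568]
r18 m[φ0→S] = [386, 391]
r18 m[φ0→A] = [662, 659]
r18 m[φ1→A] = [681, 683]
r18 m[φ1→M] = [414, 413]
r18 m[φ2→S] = [568, 566]
r18 m[φ2→M] = [573, 575]
r18 m[φ3→S] = [571, 570]
r18 m[φ3→M] = [581, 577]
r18 m[S→φ0] = [1139, 1136]
r18 m[S→φ2] = [957, 961]
r18 m[S→φ3] = [954, 957]
r18 m[A→φ0] = [681, 683]
r18 m[A→φ1] = [662, 659]
r18 m[M→φ1] = [1154, 1152]
r18 m[M→φ2] = [995, 990]
r18 m[M→φ3] = [987, 988]
no fixed point within 18 rounds

NOT CONVERGED within 18 rounds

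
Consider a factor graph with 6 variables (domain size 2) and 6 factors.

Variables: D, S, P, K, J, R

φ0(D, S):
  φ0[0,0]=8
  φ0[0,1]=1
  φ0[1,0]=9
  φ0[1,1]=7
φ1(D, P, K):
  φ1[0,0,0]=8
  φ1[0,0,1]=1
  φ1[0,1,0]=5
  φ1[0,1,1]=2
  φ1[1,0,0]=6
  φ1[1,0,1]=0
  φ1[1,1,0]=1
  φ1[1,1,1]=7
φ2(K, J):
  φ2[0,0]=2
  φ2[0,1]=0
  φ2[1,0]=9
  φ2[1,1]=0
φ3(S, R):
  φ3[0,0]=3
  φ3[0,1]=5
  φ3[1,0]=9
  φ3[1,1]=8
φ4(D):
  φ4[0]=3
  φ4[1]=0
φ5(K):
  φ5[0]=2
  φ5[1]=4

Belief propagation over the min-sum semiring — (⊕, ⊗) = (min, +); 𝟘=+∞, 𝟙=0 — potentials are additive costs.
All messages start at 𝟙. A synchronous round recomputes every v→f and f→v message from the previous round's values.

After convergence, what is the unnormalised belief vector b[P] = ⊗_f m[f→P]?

b[P] = [16, 15]

init: all messages = 𝟙 over 2 values
r1 m[φ0→D] = [1, 7]
r1 m[φ0→S] = [8, 1]
r1 m[φ1→D] = [1, 0]
r1 m[φ1→P] = [0, 1]
r1 m[φ1→K] = [1, 0]
r1 m[φ2→K] = [0, 0]
r1 m[φ2→J] = [2, 0]
r1 m[φ3→S] = [3, 8]
r1 m[φ3→R] = [3, 5]
r1 m[φ4→D] = [3, 0]
r1 m[φ5→K] = [2, 4]
r1 m[D→φ0] = [0, 0]
r1 m[D→φ1] = [0, 0]
r1 m[D→φ4] = [0, 0]
r1 m[S→φ0] = [0, 0]
r1 m[S→φ3] = [0, 0]
r1 m[P→φ1] = [0, 0]
r1 m[K→φ1] = [0, 0]
r1 m[K→φ2] = [0, 0]
r1 m[K→φ5] = [0, 0]
r1 m[J→φ2] = [0, 0]
r1 m[R→φ3] = [0, 0]
r2 m[φ0→D] = [1, 7]
r2 m[φ0→S] = [8, 1]
r2 m[φ1→D] = [1, 0]
r2 m[φ1→P] = [0, 1]
r2 m[φ1→K] = [1, 0]
r2 m[φ2→K] = [0, 0]
r2 m[φ2→J] = [2, 0]
r2 m[φ3→S] = [3, 8]
r2 m[φ3→R] = [3, 5]
r2 m[φ4→D] = [3, 0]
r2 m[φ5→K] = [2, 4]
r2 m[D→φ0] = [4, 0]
r2 m[D→φ1] = [4, 7]
r2 m[D→φ4] = [2, 7]
r2 m[S→φ0] = [3, 8]
r2 m[S→φ3] = [8, 1]
r2 m[P→φ1] = [0, 0]
r2 m[K→φ1] = [2, 4]
r2 m[K→φ2] = [3, 4]
r2 m[K→φ5] = [1, 0]
r2 m[J→φ2] = [0, 0]
r2 m[R→φ3] = [0, 0]
r3 m[φ0→D] = [9, 12]
r3 m[φ0→S] = [9, 5]
r3 m[φ1→D] = [5, 3]
r3 m[φ1→P] = [9, 10]
r3 m[φ1→K] = [8, 5]
r3 m[φ2→K] = [0, 0]
r3 m[φ2→J] = [5, 3]
r3 m[φ3→S] = [3, 8]
r3 m[φ3→R] = [10, 9]
r3 m[φ4→D] = [3, 0]
r3 m[φ5→K] = [2, 4]
r3 m[D→φ0] = [4, 0]
r3 m[D→φ1] = [4, 7]
r3 m[D→φ4] = [2, 7]
r3 m[S→φ0] = [3, 8]
r3 m[S→φ3] = [8, 1]
r3 m[P→φ1] = [0, 0]
r3 m[K→φ1] = [2, 4]
r3 m[K→φ2] = [3, 4]
r3 m[K→φ5] = [1, 0]
r3 m[J→φ2] = [0, 0]
r3 m[R→φ3] = [0, 0]
r4 m[φ0→D] = [9, 12]
r4 m[φ0→S] = [9, 5]
r4 m[φ1→D] = [5, 3]
r4 m[φ1→P] = [9, 10]
r4 m[φ1→K] = [8, 5]
r4 m[φ2→K] = [0, 0]
r4 m[φ2→J] = [5, 3]
r4 m[φ3→S] = [3, 8]
r4 m[φ3→R] = [10, 9]
r4 m[φ4→D] = [3, 0]
r4 m[φ5→K] = [2, 4]
r4 m[D→φ0] = [8, 3]
r4 m[D→φ1] = [12, 12]
r4 m[D→φ4] = [14, 15]
r4 m[S→φ0] = [3, 8]
r4 m[S→φ3] = [9, 5]
r4 m[P→φ1] = [0, 0]
r4 m[K→φ1] = [2, 4]
r4 m[K→φ2] = [10, 9]
r4 m[K→φ5] = [8, 5]
r4 m[J→φ2] = [0, 0]
r4 m[R→φ3] = [0, 0]
r5 m[φ0→D] = [9, 12]
r5 m[φ0→S] = [12, 9]
r5 m[φ1→D] = [5, 3]
r5 m[φ1→P] = [16, 15]
r5 m[φ1→K] = [13, 12]
r5 m[φ2→K] = [0, 0]
r5 m[φ2→J] = [12, 9]
r5 m[φ3→S] = [3, 8]
r5 m[φ3→R] = [12, 13]
r5 m[φ4→D] = [3, 0]
r5 m[φ5→K] = [2, 4]
r5 m[D→φ0] = [8, 3]
r5 m[D→φ1] = [12, 12]
r5 m[D→φ4] = [14, 15]
r5 m[S→φ0] = [3, 8]
r5 m[S→φ3] = [9, 5]
r5 m[P→φ1] = [0, 0]
r5 m[K→φ1] = [2, 4]
r5 m[K→φ2] = [10, 9]
r5 m[K→φ5] = [8, 5]
r5 m[J→φ2] = [0, 0]
r5 m[R→φ3] = [0, 0]
r6 m[φ0→D] = [9, 12]
r6 m[φ0→S] = [12, 9]
r6 m[φ1→D] = [5, 3]
r6 m[φ1→P] = [16, 15]
r6 m[φ1→K] = [13, 12]
r6 m[φ2→K] = [0, 0]
r6 m[φ2→J] = [12, 9]
r6 m[φ3→S] = [3, 8]
r6 m[φ3→R] = [12, 13]
r6 m[φ4→D] = [3, 0]
r6 m[φ5→K] = [2, 4]
r6 m[D→φ0] = [8, 3]
r6 m[D→φ1] = [12, 12]
r6 m[D→φ4] = [14, 15]
r6 m[S→φ0] = [3, 8]
r6 m[S→φ3] = [12, 9]
r6 m[P→φ1] = [0, 0]
r6 m[K→φ1] = [2, 4]
r6 m[K→φ2] = [15, 16]
r6 m[K→φ5] = [13, 12]
r6 m[J→φ2] = [0, 0]
r6 m[R→φ3] = [0, 0]
r7 m[φ0→D] = [9, 12]
r7 m[φ0→S] = [12, 9]
r7 m[φ1→D] = [5, 3]
r7 m[φ1→P] = [16, 15]
r7 m[φ1→K] = [13, 12]
r7 m[φ2→K] = [0, 0]
r7 m[φ2→J] = [17, 15]
r7 m[φ3→S] = [3, 8]
r7 m[φ3→R] = [15, 17]
r7 m[φ4→D] = [3, 0]
r7 m[φ5→K] = [2, 4]
r7 m[D→φ0] = [8, 3]
r7 m[D→φ1] = [12, 12]
r7 m[D→φ4] = [14, 15]
r7 m[S→φ0] = [3, 8]
r7 m[S→φ3] = [12, 9]
r7 m[P→φ1] = [0, 0]
r7 m[K→φ1] = [2, 4]
r7 m[K→φ2] = [15, 16]
r7 m[K→φ5] = [13, 12]
r7 m[J→φ2] = [0, 0]
r7 m[R→φ3] = [0, 0]
r8 m[φ0→D] = [9, 12]
r8 m[φ0→S] = [12, 9]
r8 m[φ1→D] = [5, 3]
r8 m[φ1→P] = [16, 15]
r8 m[φ1→K] = [13, 12]
r8 m[φ2→K] = [0, 0]
r8 m[φ2→J] = [17, 15]
r8 m[φ3→S] = [3, 8]
r8 m[φ3→R] = [15, 17]
r8 m[φ4→D] = [3, 0]
r8 m[φ5→K] = [2, 4]
r8 m[D→φ0] = [8, 3]
r8 m[D→φ1] = [12, 12]
r8 m[D→φ4] = [14, 15]
r8 m[S→φ0] = [3, 8]
r8 m[S→φ3] = [12, 9]
r8 m[P→φ1] = [0, 0]
r8 m[K→φ1] = [2, 4]
r8 m[K→φ2] = [15, 16]
r8 m[K→φ5] = [13, 12]
r8 m[J→φ2] = [0, 0]
r8 m[R→φ3] = [0, 0]
fixed point reached at round 8
b[P] = ⊗ incoming = [16, 15]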